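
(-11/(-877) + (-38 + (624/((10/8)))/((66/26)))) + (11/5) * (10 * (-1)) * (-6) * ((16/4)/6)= 11897987/48235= 246.67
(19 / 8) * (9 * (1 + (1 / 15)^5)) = 1803518 / 84375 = 21.38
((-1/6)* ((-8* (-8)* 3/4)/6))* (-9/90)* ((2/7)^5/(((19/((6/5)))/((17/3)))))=2176/23949975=0.00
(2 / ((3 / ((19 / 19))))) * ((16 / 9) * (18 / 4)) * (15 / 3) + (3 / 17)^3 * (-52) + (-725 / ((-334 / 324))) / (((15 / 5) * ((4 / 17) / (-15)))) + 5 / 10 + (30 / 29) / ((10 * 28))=-29816320365221 / 1998667356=-14918.10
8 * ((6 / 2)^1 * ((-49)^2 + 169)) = 61680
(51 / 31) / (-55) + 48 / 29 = 80361 / 49445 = 1.63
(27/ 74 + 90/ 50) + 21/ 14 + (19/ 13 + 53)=139794/ 2405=58.13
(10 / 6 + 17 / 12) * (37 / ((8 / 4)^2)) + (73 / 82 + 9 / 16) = 14747 / 492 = 29.97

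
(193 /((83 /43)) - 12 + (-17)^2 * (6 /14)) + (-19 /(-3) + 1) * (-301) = -3478136 /1743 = -1995.49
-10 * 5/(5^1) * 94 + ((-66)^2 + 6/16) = 27331/8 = 3416.38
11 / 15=0.73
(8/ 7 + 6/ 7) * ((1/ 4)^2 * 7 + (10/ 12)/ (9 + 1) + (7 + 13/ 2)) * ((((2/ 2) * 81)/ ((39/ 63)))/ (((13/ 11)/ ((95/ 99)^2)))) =42516775/ 14872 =2858.85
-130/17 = -7.65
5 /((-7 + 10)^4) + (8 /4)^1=167 /81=2.06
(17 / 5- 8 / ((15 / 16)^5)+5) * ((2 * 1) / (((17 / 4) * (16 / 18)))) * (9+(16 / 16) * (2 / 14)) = -128630912 / 10040625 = -12.81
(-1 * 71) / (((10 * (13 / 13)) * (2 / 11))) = -781 / 20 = -39.05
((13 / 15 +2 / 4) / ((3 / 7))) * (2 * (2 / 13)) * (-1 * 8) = -4592 / 585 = -7.85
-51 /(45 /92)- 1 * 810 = -13714 /15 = -914.27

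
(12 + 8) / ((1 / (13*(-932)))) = -242320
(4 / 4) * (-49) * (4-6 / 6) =-147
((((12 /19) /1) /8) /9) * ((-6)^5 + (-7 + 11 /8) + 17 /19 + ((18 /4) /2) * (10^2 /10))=-1179251 /17328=-68.05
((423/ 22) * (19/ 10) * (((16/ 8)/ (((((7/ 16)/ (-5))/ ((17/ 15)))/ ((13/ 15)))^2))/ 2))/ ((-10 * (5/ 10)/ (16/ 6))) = -22330886656/ 9095625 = -2455.12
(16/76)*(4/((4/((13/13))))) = 4/19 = 0.21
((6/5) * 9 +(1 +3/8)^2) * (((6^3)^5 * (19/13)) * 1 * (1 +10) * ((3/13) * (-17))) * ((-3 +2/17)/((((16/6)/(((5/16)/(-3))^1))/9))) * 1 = -381356565166740.57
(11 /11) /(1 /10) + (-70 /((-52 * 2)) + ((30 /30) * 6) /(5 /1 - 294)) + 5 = 235223 /15028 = 15.65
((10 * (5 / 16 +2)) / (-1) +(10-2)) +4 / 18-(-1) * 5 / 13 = -13589 / 936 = -14.52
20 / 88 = 5 / 22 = 0.23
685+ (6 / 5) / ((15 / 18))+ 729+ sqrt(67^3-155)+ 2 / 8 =8 * sqrt(4697)+ 141569 / 100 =1963.97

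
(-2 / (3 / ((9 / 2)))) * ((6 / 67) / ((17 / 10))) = -0.16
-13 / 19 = -0.68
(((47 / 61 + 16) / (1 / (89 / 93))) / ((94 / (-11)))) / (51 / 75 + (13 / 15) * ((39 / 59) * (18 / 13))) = -15884275 / 12459982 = -1.27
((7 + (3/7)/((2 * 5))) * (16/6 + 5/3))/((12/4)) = 6409/630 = 10.17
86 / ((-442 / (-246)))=10578 / 221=47.86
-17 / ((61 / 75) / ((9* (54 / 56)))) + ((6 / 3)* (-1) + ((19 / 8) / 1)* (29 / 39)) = -24197521 / 133224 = -181.63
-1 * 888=-888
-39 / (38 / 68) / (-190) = 663 / 1805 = 0.37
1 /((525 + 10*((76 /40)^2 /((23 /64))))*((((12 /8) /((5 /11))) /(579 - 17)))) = 646300 /2373591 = 0.27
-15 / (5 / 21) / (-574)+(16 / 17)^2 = 1.00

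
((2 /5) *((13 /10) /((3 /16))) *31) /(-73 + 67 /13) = -41912 /33075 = -1.27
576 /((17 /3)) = 1728 /17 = 101.65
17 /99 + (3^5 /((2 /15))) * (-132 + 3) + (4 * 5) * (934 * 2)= -197742.33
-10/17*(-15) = 8.82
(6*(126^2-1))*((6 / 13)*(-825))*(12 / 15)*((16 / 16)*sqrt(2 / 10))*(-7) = 528066000*sqrt(5) / 13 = 90830113.28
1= 1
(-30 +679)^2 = 421201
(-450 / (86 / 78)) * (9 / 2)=-1836.63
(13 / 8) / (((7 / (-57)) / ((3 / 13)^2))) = -513 / 728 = -0.70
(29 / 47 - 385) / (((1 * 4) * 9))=-3011 / 282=-10.68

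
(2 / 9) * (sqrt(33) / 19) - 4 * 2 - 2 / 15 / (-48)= -2879 / 360 + 2 * sqrt(33) / 171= -7.93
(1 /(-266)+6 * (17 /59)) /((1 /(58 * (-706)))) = -554292602 /7847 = -70637.52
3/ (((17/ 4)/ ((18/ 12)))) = 18/ 17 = 1.06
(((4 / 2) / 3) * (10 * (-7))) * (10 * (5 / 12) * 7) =-12250 / 9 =-1361.11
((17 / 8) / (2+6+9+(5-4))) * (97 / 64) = 1649 / 9216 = 0.18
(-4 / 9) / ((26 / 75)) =-50 / 39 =-1.28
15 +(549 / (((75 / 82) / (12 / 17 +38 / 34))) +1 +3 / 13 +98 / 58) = 178246422 / 160225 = 1112.48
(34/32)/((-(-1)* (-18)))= -0.06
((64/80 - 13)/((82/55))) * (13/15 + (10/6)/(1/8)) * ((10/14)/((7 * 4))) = -47641/16072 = -2.96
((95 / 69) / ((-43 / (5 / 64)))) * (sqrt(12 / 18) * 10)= -2375 * sqrt(6) / 284832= -0.02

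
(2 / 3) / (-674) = -1 / 1011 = -0.00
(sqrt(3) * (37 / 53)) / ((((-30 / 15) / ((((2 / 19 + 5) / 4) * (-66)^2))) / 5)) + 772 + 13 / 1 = 785-19542105 * sqrt(3) / 2014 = -16021.32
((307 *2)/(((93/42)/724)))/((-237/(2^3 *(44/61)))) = -2190673408/448167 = -4888.07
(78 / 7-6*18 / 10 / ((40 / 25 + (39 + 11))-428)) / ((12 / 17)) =416993 / 26348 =15.83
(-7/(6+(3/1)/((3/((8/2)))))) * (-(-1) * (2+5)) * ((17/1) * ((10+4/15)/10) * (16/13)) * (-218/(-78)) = -55930952/190125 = -294.18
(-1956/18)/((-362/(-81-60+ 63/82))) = -624779/14842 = -42.10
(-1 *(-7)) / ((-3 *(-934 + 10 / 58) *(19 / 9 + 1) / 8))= 58 / 9027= 0.01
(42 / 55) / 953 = 42 / 52415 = 0.00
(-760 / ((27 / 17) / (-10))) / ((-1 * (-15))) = 25840 / 81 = 319.01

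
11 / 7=1.57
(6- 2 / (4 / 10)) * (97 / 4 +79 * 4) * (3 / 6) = 1361 / 8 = 170.12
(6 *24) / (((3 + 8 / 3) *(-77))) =-432 / 1309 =-0.33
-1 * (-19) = 19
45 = 45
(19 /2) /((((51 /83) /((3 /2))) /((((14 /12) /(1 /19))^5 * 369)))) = 2690752515053701 /58752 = 45798483712.11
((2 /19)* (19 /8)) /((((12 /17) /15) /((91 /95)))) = 1547 /304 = 5.09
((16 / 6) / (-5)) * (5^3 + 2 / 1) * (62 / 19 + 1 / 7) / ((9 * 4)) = -38354 / 5985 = -6.41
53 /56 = 0.95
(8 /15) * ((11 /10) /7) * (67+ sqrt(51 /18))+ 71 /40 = 7.53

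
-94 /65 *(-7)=658 /65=10.12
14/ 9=1.56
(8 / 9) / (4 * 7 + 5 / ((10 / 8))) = 1 / 36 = 0.03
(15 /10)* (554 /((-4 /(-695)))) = 577545 /4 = 144386.25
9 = 9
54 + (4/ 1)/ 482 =13016/ 241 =54.01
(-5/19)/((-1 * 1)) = 5/19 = 0.26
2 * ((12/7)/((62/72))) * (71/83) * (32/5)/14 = 1.56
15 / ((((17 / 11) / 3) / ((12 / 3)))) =1980 / 17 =116.47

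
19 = 19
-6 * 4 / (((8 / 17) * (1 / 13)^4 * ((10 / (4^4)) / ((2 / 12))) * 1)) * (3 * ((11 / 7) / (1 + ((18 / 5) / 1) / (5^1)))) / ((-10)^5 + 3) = 170.35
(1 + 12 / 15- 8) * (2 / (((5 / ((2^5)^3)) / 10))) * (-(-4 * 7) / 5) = -113770496 / 25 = -4550819.84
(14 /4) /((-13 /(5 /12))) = -0.11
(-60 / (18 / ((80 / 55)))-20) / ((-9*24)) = 205 / 1782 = 0.12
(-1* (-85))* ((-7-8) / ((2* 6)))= -425 / 4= -106.25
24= 24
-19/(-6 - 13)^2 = -1/19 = -0.05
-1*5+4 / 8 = -4.50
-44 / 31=-1.42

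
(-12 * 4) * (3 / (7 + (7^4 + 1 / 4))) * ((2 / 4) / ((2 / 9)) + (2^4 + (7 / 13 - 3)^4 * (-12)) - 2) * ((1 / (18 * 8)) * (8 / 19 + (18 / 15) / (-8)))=4992943849 / 104548682940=0.05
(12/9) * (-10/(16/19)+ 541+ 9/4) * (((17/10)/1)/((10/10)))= 24089/20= 1204.45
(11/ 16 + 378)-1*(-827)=19291/ 16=1205.69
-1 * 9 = -9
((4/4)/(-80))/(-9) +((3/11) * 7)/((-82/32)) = -241469/324720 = -0.74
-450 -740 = -1190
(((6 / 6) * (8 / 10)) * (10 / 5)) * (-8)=-64 / 5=-12.80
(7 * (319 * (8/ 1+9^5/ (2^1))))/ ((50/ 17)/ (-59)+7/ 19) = 2513468607265/ 12142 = 207006144.56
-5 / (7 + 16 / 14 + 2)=-35 / 71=-0.49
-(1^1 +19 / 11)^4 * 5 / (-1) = 4050000 / 14641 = 276.62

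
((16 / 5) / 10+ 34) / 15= 286 / 125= 2.29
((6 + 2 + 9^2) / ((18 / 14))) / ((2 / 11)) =6853 / 18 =380.72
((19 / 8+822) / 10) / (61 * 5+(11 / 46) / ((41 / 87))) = 0.27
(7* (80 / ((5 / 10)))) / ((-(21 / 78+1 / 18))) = -65520 / 19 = -3448.42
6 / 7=0.86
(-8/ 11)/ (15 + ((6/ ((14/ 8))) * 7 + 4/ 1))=-8/ 473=-0.02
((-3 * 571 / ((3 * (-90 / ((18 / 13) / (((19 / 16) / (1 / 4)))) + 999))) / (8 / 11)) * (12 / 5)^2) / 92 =-10278 / 144325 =-0.07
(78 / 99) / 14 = 13 / 231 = 0.06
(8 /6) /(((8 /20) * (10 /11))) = 11 /3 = 3.67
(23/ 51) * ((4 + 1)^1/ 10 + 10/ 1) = 161/ 34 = 4.74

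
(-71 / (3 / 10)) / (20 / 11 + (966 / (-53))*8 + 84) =206965 / 52464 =3.94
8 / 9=0.89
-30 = -30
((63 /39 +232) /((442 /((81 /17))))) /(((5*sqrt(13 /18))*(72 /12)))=245997*sqrt(26) /12698660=0.10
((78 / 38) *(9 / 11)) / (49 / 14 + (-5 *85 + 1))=-702 / 175769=-0.00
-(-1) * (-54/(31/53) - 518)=-18920/31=-610.32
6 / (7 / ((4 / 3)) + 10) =24 / 61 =0.39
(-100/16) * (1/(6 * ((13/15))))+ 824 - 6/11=940657/1144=822.25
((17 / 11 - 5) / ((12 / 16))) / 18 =-76 / 297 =-0.26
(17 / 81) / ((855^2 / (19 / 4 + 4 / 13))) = 4471 / 3079077300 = 0.00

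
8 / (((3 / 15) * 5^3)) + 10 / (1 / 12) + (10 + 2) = 132.32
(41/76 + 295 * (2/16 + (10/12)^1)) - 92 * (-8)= 464777/456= 1019.25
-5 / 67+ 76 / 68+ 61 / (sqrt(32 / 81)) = 1188 / 1139+ 549 *sqrt(2) / 8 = 98.09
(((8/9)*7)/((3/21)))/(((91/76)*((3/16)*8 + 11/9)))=1216/91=13.36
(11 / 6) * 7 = 77 / 6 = 12.83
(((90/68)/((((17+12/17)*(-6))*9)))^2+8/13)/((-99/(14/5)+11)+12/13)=-104372677/3974536440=-0.03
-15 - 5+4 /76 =-379 /19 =-19.95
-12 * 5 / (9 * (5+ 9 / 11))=-1.15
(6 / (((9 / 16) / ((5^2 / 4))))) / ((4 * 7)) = 50 / 21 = 2.38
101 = 101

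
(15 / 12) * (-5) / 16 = -0.39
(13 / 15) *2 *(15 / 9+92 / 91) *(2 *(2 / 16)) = 731 / 630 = 1.16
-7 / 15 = -0.47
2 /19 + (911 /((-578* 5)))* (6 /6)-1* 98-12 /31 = -167832899 /1702210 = -98.60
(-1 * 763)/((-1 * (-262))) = -763/262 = -2.91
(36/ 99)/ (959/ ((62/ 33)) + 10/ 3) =744/ 1051171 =0.00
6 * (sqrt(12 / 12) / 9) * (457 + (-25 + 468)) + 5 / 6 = 3605 / 6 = 600.83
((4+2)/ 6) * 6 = 6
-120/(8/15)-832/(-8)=-121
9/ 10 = 0.90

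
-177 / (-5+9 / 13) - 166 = -6995 / 56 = -124.91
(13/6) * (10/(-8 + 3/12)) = -260/93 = -2.80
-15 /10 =-3 /2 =-1.50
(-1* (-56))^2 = 3136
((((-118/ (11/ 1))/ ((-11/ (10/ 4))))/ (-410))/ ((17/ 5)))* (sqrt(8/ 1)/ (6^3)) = -0.00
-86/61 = -1.41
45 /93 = 15 /31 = 0.48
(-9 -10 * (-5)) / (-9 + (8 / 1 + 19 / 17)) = 697 / 2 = 348.50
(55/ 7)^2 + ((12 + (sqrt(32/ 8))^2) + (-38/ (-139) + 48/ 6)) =86.01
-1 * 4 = -4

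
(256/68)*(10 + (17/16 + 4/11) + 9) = 14380/187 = 76.90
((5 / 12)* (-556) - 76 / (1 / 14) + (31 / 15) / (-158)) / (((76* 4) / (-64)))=107746 / 395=272.77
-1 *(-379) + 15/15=380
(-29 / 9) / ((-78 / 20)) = 290 / 351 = 0.83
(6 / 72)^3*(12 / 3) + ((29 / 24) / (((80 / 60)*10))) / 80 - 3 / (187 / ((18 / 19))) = -28858001 / 2455833600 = -0.01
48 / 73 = 0.66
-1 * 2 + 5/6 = -7/6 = -1.17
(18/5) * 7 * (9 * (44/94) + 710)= 4229568/235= 17998.16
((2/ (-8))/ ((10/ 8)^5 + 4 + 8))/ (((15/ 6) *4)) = -128/ 77065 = -0.00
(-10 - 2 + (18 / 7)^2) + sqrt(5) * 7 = -264 / 49 + 7 * sqrt(5) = 10.26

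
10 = 10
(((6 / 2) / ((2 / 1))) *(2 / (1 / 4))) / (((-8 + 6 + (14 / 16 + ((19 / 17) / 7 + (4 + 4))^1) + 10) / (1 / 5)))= 11424 / 81085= 0.14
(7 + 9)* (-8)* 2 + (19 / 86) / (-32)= -704531 / 2752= -256.01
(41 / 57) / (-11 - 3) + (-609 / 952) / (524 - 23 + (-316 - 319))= -338879 / 7271376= -0.05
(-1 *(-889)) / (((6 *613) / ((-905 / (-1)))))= 804545 / 3678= 218.75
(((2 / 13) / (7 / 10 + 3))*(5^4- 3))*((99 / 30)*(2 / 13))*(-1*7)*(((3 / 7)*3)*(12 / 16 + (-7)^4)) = -283822.09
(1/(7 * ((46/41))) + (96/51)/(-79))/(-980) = -44759/423797080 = -0.00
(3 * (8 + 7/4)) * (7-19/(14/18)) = -7137/14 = -509.79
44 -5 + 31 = 70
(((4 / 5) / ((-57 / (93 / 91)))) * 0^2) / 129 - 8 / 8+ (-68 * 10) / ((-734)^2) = -134859 / 134689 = -1.00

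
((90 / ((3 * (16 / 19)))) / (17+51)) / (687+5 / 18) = 2565 / 3364912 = 0.00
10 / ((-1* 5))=-2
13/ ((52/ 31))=31/ 4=7.75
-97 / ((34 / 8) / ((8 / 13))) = -3104 / 221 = -14.05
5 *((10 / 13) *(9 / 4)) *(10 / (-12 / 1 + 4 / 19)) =-21375 / 2912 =-7.34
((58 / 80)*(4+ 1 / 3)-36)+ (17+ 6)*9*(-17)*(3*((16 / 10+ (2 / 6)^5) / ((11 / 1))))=-6226591 / 3960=-1572.37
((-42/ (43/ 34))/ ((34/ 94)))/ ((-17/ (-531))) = -2867.84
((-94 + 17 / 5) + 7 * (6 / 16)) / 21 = -4.19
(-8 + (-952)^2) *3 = 2718888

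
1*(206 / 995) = 206 / 995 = 0.21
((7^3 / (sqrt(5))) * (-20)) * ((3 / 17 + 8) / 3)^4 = -512169028252 * sqrt(5) / 6765201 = -169284.66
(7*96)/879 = 0.76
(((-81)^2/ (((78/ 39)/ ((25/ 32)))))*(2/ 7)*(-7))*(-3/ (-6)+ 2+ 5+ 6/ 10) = -2657205/ 64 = -41518.83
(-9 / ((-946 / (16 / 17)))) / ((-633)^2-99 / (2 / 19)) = 16 / 714306153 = 0.00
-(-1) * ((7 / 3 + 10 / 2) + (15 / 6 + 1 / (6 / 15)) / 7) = 169 / 21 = 8.05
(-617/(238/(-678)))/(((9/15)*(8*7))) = 348605/6664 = 52.31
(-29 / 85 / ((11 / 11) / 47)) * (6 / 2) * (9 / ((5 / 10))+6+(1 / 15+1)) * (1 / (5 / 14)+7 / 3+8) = -100960136 / 6375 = -15836.88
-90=-90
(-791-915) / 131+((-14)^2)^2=5030790 / 131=38402.98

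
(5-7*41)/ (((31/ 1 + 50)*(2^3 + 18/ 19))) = -893/ 2295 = -0.39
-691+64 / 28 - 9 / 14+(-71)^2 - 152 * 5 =50283 / 14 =3591.64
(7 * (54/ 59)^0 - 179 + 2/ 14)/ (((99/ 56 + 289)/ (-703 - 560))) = 12155112/ 16283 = 746.49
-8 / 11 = -0.73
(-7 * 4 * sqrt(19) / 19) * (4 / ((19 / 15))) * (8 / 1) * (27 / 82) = -181440 * sqrt(19) / 14801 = -53.43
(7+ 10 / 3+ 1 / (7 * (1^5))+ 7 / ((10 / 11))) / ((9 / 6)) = 3817 / 315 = 12.12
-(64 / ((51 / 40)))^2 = -6553600 / 2601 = -2519.65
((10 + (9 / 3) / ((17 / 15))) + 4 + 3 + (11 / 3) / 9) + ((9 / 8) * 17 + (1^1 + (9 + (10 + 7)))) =243011 / 3672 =66.18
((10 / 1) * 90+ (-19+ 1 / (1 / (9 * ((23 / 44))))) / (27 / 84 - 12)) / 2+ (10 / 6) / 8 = 4324269 / 9592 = 450.82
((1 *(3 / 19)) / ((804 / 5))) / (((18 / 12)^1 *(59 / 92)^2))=21160 / 13293939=0.00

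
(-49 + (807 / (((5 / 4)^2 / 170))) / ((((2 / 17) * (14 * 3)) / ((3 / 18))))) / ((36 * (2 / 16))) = 611638 / 945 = 647.24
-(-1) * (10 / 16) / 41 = 5 / 328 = 0.02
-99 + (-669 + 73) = -695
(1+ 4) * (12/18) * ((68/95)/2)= 68/57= 1.19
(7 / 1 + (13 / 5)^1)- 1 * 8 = 8 / 5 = 1.60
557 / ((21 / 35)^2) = 13925 / 9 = 1547.22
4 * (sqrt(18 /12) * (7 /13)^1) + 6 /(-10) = -3 /5 + 14 * sqrt(6) /13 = 2.04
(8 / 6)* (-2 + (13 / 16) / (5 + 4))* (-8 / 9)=550 / 243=2.26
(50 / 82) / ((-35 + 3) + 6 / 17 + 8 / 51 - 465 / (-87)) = -0.02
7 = 7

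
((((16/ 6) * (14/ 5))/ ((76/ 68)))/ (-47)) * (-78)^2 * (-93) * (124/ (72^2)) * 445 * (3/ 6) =3440147438/ 8037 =428038.75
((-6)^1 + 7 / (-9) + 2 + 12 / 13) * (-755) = 340505 / 117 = 2910.30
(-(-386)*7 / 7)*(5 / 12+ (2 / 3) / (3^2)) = 10229 / 54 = 189.43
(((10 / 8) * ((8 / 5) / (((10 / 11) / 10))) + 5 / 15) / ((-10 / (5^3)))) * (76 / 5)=-4243.33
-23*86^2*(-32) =5443456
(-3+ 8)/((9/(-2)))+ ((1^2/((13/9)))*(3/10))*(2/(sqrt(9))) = -0.97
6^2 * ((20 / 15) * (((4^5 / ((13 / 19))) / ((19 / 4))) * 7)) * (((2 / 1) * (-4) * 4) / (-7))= 6291456 / 13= 483958.15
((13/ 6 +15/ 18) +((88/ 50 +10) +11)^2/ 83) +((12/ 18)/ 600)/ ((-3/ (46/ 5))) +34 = 121119799/ 2801250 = 43.24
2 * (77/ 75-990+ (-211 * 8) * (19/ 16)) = -449021/ 75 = -5986.95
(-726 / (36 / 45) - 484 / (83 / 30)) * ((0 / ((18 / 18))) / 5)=0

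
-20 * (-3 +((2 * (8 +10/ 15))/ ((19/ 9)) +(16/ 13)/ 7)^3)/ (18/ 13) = -30331187695330/ 3578360877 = -8476.28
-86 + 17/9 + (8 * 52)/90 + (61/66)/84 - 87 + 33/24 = -1144163/6930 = -165.10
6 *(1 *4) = 24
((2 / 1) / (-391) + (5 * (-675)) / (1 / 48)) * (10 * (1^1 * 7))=-4433940140 / 391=-11340000.36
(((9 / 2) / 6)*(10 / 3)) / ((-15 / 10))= -5 / 3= -1.67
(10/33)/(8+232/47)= 235/10032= 0.02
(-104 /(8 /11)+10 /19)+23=-2270 /19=-119.47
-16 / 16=-1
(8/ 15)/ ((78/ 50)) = 40/ 117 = 0.34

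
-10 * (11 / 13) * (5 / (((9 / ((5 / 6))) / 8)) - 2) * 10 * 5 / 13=-253000 / 4563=-55.45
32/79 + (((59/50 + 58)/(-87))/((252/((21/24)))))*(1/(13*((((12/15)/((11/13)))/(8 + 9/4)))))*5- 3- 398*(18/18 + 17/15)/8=-5820058279343/53523624960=-108.74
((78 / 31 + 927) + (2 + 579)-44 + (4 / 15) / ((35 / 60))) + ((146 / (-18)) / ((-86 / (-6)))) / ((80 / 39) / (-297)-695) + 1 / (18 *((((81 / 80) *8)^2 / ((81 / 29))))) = 465926090581789553 / 317609795443563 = 1466.98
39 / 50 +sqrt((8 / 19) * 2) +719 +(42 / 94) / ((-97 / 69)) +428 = 4 * sqrt(19) / 19 +261564001 / 227950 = 1148.38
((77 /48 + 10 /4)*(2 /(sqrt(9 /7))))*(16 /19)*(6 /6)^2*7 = 2758*sqrt(7) /171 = 42.67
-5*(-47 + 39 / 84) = 6515 / 28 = 232.68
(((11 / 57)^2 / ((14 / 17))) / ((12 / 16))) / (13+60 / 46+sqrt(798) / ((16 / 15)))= -569245952 / 327851329869+87052240 * sqrt(798) / 764986436361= 0.00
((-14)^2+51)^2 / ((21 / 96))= 1952288 / 7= 278898.29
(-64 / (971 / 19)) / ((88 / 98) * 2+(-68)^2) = -7448 / 27511343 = -0.00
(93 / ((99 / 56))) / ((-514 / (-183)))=52948 / 2827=18.73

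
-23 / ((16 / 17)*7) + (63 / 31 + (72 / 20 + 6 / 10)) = 47587 / 17360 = 2.74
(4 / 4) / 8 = 1 / 8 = 0.12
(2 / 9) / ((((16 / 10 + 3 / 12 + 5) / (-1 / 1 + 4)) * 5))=8 / 411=0.02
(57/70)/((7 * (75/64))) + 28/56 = 7341/12250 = 0.60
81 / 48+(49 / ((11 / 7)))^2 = 1885651 / 1936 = 973.99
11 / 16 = 0.69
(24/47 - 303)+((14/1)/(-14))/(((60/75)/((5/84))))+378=1191289/15792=75.44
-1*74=-74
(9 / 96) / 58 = 3 / 1856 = 0.00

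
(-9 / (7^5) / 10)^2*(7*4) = 81 / 1008840175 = 0.00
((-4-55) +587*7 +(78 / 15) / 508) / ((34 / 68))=5143513 / 635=8100.02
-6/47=-0.13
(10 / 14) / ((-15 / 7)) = -0.33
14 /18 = 7 /9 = 0.78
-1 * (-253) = 253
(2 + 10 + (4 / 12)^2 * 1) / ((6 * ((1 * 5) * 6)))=109 / 1620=0.07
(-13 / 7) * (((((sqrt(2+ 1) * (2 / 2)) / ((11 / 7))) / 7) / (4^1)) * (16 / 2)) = -26 * sqrt(3) / 77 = -0.58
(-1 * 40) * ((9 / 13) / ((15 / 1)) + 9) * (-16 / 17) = 75264 / 221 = 340.56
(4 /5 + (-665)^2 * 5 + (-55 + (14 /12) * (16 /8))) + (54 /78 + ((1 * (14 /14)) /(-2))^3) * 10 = 1724641469 /780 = 2211078.81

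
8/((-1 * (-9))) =8/9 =0.89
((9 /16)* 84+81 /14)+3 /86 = 63897 /1204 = 53.07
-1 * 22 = -22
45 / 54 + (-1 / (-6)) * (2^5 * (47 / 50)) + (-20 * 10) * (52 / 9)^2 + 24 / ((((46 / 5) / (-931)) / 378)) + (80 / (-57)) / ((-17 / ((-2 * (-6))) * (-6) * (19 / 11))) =-528625581511471 / 571661550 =-924717.75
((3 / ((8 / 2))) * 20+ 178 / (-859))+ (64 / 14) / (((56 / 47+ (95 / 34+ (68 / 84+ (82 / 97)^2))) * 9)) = 66732143584483 / 4483189445979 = 14.88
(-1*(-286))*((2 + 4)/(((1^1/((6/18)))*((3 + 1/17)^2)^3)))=265513259/380204032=0.70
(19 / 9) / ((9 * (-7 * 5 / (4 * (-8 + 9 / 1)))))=-76 / 2835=-0.03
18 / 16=9 / 8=1.12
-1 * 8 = -8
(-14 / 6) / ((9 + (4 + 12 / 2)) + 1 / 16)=-112 / 915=-0.12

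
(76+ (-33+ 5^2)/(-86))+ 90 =7142/43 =166.09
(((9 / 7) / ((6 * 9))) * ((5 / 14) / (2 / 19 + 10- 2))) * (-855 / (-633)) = 9025 / 6368824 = 0.00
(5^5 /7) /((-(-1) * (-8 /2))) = -3125 /28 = -111.61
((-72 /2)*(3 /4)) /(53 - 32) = -9 /7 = -1.29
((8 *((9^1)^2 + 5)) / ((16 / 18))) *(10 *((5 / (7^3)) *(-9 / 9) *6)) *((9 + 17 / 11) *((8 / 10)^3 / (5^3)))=-68954112 / 2358125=-29.24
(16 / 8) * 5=10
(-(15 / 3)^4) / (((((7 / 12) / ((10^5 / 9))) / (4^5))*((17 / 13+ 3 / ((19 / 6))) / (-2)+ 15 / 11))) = -1391104000000000 / 26943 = -51631369929.11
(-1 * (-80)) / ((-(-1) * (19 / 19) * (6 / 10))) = 400 / 3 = 133.33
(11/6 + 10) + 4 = 95/6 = 15.83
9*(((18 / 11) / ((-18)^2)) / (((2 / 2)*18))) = 1 / 396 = 0.00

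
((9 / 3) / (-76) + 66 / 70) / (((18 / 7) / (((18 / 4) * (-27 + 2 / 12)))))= -128961 / 3040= -42.42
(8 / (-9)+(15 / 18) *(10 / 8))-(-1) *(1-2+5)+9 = 13.15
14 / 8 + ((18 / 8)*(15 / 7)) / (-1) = -43 / 14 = -3.07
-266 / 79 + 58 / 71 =-14304 / 5609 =-2.55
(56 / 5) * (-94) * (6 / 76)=-7896 / 95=-83.12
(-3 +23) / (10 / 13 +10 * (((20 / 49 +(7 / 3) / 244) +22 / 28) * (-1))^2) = 33449349024 / 25508337349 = 1.31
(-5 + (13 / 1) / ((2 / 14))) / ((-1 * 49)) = -86 / 49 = -1.76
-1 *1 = -1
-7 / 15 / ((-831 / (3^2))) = 7 / 1385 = 0.01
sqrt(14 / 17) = sqrt(238) / 17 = 0.91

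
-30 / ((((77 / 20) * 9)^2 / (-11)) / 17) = 68000 / 14553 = 4.67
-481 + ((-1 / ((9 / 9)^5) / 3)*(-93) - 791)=-1241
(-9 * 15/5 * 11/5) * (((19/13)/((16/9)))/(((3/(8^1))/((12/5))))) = -312.54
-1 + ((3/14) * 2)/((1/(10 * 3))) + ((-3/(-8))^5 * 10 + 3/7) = 1417529/114688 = 12.36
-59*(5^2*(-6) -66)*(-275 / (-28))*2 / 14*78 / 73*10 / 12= 56949750 / 3577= 15921.09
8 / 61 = 0.13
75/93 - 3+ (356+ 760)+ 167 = 39705/31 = 1280.81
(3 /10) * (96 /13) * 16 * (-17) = -39168 /65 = -602.58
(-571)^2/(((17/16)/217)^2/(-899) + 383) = 3533388093299456/4150667062239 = 851.28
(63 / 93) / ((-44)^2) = 0.00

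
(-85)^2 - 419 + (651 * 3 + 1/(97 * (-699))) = 593886476/67803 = 8759.00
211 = 211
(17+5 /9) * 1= 158 /9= 17.56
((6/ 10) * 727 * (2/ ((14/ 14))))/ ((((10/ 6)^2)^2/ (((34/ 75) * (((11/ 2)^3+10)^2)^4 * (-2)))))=-15728396946047579399710021053399/ 163840000000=-95998516516403682859.56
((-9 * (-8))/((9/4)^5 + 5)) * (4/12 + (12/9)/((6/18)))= 4.98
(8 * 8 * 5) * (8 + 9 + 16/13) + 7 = 75931/13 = 5840.85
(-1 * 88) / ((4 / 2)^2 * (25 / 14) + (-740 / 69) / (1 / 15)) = 644 / 1125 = 0.57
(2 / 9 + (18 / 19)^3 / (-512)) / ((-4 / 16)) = -871391 / 987696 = -0.88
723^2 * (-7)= -3659103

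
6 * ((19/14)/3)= 19/7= 2.71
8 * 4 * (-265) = -8480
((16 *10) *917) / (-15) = -29344 / 3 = -9781.33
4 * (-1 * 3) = -12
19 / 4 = 4.75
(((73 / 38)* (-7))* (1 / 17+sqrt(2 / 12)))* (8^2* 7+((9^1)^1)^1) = -233527* sqrt(6) / 228-233527 / 646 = -2870.37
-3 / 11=-0.27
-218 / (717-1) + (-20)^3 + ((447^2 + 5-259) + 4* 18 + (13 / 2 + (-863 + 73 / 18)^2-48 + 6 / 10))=929371.35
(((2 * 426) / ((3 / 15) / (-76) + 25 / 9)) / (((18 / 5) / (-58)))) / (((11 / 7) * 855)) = -1153040 / 313203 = -3.68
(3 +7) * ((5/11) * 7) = 350/11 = 31.82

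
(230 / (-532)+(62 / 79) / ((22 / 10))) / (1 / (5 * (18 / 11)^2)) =-1.01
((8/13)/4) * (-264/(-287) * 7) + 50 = 27178/533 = 50.99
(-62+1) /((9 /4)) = -27.11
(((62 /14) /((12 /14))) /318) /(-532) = -31 /1015056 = -0.00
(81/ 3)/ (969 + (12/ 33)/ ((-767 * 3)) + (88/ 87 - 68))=19818513/ 662093459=0.03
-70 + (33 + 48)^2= 6491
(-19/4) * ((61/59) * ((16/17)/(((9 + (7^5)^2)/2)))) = -4636/141661341887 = -0.00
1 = 1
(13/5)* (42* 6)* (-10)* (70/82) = -229320/41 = -5593.17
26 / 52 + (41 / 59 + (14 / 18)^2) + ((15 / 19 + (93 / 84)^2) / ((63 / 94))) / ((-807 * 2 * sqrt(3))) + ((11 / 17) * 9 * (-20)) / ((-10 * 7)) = 3939641 / 1137402-1410893 * sqrt(3) / 2271982608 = 3.46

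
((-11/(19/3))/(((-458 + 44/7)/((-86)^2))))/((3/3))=284746/10013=28.44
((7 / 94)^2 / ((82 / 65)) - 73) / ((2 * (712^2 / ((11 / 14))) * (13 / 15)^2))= -130900549725 / 1738098091964416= -0.00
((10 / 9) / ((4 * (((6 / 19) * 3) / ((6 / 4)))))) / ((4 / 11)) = 1045 / 864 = 1.21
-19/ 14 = -1.36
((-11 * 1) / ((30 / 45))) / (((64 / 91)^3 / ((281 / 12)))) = -2329287961 / 2097152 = -1110.69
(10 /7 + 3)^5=28629151 /16807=1703.41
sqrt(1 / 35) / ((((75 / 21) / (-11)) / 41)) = -21.35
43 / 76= 0.57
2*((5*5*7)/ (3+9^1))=175/ 6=29.17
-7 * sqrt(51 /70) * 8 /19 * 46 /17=-184 * sqrt(3570) /1615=-6.81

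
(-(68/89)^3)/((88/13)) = -0.07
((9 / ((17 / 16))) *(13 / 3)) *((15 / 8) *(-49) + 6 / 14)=-399438 / 119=-3356.62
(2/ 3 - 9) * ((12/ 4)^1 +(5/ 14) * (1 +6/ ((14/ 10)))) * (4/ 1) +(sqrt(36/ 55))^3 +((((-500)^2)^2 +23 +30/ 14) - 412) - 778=216 * sqrt(55)/ 3025 +9187499804816/ 147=62499998672.75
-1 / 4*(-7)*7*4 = 49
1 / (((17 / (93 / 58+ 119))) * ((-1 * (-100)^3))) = 1399 / 197200000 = 0.00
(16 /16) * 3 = 3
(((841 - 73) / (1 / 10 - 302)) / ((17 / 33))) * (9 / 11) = -207360 / 51323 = -4.04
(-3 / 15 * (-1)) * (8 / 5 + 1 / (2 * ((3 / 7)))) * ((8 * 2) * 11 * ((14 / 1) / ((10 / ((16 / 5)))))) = 818048 / 1875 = 436.29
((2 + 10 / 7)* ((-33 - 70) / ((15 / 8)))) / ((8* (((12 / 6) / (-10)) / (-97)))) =-11418.29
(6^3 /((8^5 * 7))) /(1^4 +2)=9 /28672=0.00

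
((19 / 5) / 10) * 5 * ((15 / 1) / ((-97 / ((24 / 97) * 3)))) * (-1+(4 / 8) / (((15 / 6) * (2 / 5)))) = 1026 / 9409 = 0.11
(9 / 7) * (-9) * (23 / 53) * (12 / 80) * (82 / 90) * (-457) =11635677 / 37100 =313.63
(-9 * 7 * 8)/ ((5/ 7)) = -3528/ 5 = -705.60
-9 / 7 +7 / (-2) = -67 / 14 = -4.79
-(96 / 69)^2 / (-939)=1024 / 496731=0.00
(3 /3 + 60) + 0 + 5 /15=184 /3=61.33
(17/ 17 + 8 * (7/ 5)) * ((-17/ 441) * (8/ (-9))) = 8296/ 19845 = 0.42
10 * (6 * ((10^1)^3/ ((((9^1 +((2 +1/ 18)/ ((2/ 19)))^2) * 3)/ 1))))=25920000/ 505873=51.24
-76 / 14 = -38 / 7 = -5.43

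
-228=-228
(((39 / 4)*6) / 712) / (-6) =-39 / 2848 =-0.01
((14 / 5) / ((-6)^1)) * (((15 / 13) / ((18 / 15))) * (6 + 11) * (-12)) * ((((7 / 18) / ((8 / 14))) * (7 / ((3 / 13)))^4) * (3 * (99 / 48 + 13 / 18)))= 61670807551535 / 139968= 440606478.28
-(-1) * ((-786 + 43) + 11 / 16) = -742.31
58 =58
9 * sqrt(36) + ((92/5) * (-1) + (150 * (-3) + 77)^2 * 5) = 695680.60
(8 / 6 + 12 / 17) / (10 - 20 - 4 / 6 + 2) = -4 / 17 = -0.24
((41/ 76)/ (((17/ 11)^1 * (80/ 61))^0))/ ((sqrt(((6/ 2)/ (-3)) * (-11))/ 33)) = 123 * sqrt(11)/ 76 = 5.37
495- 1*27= 468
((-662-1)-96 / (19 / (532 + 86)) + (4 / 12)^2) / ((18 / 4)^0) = -647306 / 171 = -3785.42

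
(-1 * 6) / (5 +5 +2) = -1 / 2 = -0.50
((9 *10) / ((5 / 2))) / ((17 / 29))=1044 / 17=61.41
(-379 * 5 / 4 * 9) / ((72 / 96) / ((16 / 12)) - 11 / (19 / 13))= 612.27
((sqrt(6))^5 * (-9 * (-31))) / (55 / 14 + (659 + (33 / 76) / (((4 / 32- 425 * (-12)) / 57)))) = 5737273416 * sqrt(6) / 378676853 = 37.11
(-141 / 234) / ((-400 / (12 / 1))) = 0.02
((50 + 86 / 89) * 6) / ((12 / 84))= 190512 / 89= 2140.58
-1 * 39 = -39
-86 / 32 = -43 / 16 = -2.69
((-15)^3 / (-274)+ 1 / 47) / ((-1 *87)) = -158899 / 1120386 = -0.14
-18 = -18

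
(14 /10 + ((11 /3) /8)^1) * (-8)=-223 /15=-14.87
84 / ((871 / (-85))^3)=-51586500 / 660776311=-0.08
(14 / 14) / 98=1 / 98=0.01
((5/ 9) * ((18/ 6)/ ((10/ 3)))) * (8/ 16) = 0.25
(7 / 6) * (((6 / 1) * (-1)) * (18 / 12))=-21 / 2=-10.50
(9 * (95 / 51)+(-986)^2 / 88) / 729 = 4138103 / 272646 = 15.18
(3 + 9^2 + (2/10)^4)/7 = 12.00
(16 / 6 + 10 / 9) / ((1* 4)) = 17 / 18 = 0.94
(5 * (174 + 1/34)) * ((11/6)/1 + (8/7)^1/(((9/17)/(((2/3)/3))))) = 77601455/38556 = 2012.69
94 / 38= 47 / 19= 2.47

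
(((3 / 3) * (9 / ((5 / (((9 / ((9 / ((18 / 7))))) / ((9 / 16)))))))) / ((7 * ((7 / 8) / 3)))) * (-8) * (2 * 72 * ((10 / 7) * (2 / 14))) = -15925248 / 16807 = -947.54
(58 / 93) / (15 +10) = 58 / 2325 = 0.02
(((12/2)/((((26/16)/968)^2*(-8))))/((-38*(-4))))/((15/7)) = -13118336/16055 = -817.09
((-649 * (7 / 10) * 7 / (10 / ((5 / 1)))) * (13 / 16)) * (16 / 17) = -413413 / 340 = -1215.92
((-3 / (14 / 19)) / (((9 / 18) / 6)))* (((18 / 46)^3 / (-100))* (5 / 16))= 124659 / 13627040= 0.01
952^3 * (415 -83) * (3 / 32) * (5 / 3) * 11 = 492336053440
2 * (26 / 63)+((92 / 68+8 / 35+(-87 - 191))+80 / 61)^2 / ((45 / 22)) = 731152611117094 / 19759905375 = 37001.83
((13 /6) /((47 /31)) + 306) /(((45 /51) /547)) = 161235361 /846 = 190585.53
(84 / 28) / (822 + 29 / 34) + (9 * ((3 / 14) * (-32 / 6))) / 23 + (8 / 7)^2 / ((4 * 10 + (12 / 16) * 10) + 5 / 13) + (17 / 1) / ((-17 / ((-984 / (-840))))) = -62325522559 / 39254948355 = -1.59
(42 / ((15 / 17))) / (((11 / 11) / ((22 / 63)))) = 748 / 45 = 16.62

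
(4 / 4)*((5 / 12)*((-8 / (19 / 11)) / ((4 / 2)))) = -55 / 57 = -0.96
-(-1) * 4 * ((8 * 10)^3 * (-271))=-555008000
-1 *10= -10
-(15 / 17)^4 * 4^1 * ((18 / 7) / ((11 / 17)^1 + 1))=-911250 / 240737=-3.79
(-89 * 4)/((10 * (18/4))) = -356/45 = -7.91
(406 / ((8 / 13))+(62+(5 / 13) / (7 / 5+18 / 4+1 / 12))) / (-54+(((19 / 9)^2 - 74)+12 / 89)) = -97140042261 / 16608004868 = -5.85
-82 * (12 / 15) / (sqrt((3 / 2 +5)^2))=-656 / 65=-10.09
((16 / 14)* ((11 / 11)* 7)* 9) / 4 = 18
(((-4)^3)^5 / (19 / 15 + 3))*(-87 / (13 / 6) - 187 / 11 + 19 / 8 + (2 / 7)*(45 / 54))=1249032273920 / 91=13725629383.74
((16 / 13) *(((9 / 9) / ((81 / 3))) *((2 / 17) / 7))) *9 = 32 / 4641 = 0.01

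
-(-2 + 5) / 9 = -1 / 3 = -0.33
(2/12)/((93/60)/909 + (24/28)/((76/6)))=402990/167743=2.40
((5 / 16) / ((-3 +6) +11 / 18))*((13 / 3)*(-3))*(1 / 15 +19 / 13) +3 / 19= -7713 / 4940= -1.56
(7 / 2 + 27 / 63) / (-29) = -55 / 406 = -0.14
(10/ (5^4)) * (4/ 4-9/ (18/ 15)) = -13/ 125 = -0.10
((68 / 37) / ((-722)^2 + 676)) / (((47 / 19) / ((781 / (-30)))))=-252263 / 6807663300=-0.00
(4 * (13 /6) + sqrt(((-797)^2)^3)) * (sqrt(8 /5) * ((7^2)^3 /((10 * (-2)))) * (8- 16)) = 142946805171604 * sqrt(10) /15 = 30135832572440.34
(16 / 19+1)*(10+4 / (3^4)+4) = 39830 / 1539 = 25.88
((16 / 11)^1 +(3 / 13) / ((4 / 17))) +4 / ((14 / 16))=28055 / 4004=7.01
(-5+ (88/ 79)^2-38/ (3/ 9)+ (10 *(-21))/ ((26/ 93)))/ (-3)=70497520/ 243399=289.64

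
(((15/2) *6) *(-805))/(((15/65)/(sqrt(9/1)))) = -470925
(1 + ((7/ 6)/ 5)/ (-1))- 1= -7/ 30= -0.23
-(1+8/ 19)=-27/ 19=-1.42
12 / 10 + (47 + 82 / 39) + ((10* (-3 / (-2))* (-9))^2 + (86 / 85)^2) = 5149811824 / 281775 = 18276.33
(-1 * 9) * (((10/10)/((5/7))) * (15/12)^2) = -19.69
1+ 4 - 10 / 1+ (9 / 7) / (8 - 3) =-166 / 35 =-4.74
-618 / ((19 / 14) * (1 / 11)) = -95172 / 19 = -5009.05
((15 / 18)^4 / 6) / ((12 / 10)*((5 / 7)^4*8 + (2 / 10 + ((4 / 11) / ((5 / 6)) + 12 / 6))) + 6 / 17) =1403084375 / 105010898688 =0.01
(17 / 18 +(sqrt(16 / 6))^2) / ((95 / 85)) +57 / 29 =51539 / 9918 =5.20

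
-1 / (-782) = 1 / 782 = 0.00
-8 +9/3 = -5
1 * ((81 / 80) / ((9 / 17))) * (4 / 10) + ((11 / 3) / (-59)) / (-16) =54437 / 70800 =0.77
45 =45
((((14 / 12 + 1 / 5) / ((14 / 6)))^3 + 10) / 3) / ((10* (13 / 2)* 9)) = 388769 / 66885000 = 0.01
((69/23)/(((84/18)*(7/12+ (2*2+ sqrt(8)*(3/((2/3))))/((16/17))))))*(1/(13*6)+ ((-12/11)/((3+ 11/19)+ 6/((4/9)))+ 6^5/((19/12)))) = -216982874309328/2268321594539+ 429289393568886*sqrt(2)/2268321594539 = 171.99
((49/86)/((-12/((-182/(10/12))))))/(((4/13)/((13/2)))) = 219.06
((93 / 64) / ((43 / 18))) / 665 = 0.00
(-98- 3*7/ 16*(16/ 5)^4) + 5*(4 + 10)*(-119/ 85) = -333.63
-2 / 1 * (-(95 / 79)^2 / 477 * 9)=18050 / 330773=0.05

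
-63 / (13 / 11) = -693 / 13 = -53.31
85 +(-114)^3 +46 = -1481413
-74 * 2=-148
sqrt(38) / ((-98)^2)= sqrt(38) / 9604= 0.00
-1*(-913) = 913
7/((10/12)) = 8.40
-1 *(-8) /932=2 /233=0.01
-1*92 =-92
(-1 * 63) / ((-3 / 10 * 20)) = 21 / 2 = 10.50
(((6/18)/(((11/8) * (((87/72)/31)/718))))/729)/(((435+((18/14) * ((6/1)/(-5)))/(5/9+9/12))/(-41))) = -96076211840/165955602681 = -0.58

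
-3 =-3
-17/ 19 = -0.89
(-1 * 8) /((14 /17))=-9.71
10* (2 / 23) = 20 / 23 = 0.87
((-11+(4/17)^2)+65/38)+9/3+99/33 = -3.23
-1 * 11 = -11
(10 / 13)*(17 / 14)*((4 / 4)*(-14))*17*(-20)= 57800 / 13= 4446.15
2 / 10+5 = 5.20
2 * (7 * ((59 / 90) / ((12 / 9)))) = 6.88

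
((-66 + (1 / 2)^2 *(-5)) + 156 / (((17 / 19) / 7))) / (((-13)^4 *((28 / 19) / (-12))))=-4469883 / 13595036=-0.33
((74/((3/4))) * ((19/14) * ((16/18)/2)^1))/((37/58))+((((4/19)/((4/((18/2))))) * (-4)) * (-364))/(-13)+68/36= 151279/3591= 42.13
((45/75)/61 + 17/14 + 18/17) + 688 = 50107639/72590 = 690.28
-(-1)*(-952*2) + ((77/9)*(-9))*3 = -2135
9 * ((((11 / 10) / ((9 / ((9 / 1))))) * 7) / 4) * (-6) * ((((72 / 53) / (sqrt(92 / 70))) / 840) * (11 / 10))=-0.16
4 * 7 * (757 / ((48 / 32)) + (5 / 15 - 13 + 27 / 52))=179277 / 13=13790.54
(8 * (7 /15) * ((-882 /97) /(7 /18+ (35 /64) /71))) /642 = -0.13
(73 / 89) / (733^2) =73 / 47818721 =0.00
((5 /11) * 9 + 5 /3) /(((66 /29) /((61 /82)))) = 168055 /89298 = 1.88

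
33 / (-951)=-11 / 317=-0.03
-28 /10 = -14 /5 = -2.80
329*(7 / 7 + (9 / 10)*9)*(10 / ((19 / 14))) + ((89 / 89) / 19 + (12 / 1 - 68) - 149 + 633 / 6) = 834513 / 38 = 21960.87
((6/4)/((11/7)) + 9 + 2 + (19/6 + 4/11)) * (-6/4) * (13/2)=-6643/44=-150.98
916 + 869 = 1785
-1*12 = -12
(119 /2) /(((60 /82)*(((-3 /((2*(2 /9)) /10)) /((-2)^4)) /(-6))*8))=9758 /675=14.46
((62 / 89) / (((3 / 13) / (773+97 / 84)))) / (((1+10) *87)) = 26206687 / 10731798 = 2.44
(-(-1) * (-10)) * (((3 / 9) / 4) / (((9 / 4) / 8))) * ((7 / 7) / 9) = -80 / 243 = -0.33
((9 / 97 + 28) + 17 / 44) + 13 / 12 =189259 / 6402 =29.56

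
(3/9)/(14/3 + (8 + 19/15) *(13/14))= 0.03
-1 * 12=-12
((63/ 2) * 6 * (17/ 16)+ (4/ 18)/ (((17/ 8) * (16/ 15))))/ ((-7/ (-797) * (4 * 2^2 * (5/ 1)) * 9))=130662571/ 4112640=31.77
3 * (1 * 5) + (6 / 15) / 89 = 6677 / 445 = 15.00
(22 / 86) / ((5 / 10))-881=-37861 / 43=-880.49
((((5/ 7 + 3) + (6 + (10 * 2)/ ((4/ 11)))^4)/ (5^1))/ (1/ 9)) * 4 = 3489152868/ 35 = 99690081.94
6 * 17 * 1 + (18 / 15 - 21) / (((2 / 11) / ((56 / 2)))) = -14736 / 5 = -2947.20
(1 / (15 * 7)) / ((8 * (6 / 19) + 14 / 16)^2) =23104 / 28065345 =0.00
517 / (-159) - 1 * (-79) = 75.75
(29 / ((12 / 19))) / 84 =551 / 1008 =0.55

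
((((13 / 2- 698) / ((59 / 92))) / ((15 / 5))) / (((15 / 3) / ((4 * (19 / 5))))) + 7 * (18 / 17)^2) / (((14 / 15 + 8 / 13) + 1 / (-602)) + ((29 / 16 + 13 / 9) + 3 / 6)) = -260562572682048 / 1273989421655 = -204.52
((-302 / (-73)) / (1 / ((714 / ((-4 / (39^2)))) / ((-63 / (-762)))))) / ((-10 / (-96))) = -47602530144 / 365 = -130417890.81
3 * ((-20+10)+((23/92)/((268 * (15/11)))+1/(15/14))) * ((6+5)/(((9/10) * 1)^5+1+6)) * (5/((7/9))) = -253.38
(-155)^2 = 24025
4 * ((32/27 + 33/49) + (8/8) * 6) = 41588/1323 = 31.43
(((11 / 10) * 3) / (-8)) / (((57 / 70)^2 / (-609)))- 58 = 463333 / 1444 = 320.87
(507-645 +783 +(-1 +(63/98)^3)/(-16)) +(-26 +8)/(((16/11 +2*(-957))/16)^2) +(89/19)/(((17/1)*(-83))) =84008097106338994327/130236769361127296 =645.04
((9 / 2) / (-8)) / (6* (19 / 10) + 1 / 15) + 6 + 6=32889 / 2752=11.95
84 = 84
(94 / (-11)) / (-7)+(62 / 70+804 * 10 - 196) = 3020751 / 385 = 7846.11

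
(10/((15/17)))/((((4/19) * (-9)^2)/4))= 2.66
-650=-650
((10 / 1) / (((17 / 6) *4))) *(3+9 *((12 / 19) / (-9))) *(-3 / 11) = -2025 / 3553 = -0.57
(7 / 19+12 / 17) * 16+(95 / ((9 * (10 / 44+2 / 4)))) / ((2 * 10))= 1666483 / 93024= 17.91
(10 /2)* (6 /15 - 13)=-63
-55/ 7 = -7.86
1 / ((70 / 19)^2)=361 / 4900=0.07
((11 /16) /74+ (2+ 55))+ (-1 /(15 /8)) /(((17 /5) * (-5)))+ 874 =281099797 /301920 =931.04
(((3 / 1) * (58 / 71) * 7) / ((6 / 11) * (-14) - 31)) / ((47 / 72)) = -964656 / 1418225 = -0.68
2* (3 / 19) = 6 / 19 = 0.32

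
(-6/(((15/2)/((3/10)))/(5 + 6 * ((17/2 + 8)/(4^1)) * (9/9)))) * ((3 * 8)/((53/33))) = -141372/1325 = -106.70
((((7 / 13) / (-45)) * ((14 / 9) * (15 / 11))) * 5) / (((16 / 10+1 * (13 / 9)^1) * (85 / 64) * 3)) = -31360 / 2997423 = -0.01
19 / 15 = 1.27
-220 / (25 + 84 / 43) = -9460 / 1159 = -8.16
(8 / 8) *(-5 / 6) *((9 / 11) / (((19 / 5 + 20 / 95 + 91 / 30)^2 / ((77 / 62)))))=-341145 / 19989079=-0.02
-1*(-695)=695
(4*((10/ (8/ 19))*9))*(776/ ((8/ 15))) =1244025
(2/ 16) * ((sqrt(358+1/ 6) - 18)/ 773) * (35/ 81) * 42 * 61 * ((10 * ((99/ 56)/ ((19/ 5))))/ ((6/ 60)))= -8806875/ 58748+2935625 * sqrt(12894)/ 2114928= 7.71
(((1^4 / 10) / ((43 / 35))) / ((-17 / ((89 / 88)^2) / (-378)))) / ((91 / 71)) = 106291899 / 73591232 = 1.44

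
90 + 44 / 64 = 90.69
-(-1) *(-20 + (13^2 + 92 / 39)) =5903 / 39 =151.36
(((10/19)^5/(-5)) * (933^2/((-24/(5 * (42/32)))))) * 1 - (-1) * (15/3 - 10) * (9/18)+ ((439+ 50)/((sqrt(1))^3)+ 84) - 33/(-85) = 2493.46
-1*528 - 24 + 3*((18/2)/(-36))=-2211/4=-552.75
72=72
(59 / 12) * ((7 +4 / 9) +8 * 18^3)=24778289 / 108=229428.60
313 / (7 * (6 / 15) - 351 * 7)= -1565 / 12271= -0.13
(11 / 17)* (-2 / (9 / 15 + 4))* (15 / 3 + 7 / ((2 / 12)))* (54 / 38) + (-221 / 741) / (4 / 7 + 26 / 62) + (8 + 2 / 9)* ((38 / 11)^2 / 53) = -1589270117651 / 92187612495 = -17.24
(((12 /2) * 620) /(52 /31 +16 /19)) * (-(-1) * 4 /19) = 115320 /371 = 310.84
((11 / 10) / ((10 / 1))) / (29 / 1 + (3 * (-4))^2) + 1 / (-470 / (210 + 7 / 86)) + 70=607956319 / 8740825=69.55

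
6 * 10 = 60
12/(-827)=-12/827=-0.01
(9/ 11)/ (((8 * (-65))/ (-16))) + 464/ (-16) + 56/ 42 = -59291/ 2145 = -27.64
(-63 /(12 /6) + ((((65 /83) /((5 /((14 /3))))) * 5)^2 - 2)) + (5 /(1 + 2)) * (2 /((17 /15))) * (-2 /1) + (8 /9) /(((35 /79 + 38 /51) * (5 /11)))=-1230123083213 /50455793790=-24.38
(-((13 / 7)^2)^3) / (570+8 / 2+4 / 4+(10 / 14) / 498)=-0.07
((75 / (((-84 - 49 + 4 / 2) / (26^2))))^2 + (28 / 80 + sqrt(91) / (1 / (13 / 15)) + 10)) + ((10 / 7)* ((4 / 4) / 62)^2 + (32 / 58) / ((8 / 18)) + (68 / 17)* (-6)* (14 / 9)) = 13* sqrt(91) / 15 + 30082363350123173 / 200869161780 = 149769.25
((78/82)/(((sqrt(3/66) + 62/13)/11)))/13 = 195052/1153453 - 1859 * sqrt(22)/1153453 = 0.16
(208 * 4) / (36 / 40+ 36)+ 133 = 57397 / 369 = 155.55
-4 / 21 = -0.19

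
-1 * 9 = -9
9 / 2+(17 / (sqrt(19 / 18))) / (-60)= 9 / 2 - 17*sqrt(38) / 380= 4.22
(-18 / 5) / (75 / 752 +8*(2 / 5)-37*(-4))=-4512 / 189629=-0.02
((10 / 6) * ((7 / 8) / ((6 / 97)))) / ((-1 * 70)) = -97 / 288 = -0.34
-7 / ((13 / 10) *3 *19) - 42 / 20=-16261 / 7410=-2.19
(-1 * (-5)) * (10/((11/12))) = 600/11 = 54.55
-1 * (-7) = 7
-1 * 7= -7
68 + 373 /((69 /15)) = 3429 /23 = 149.09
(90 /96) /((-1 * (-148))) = 15 /2368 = 0.01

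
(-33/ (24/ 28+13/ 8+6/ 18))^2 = 254016/ 1849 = 137.38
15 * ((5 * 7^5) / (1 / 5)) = 6302625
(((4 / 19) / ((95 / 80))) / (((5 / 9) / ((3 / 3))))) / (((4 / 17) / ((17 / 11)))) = 41616 / 19855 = 2.10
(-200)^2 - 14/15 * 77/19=11398922/285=39996.22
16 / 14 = 8 / 7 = 1.14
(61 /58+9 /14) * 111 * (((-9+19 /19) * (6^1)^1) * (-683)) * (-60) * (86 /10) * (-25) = 16148532902400 /203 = 79549423164.53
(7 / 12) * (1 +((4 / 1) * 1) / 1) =35 / 12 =2.92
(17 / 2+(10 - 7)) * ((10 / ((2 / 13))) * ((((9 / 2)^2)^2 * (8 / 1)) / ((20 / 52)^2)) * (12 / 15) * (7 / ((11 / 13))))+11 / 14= 422374180159 / 3850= 109707579.26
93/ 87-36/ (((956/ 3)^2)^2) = 6473412322603/ 6055772837696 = 1.07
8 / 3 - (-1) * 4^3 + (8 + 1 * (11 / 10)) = 2273 / 30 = 75.77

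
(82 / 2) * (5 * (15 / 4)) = 3075 / 4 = 768.75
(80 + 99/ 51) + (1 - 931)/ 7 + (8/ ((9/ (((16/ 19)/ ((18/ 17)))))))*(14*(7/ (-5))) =-59312261/ 915705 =-64.77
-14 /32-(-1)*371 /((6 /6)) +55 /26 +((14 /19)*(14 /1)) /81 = 119339431 /320112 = 372.81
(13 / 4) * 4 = 13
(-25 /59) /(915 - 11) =-25 /53336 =-0.00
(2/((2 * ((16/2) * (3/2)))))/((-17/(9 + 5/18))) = -167/3672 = -0.05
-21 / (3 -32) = 0.72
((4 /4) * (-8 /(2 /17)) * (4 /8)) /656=-17 /328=-0.05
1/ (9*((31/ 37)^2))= 1369/ 8649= 0.16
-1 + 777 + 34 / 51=2330 / 3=776.67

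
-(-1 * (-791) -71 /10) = -7839 /10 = -783.90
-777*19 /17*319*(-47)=221341659 /17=13020097.59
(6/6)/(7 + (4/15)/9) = 135/949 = 0.14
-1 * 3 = -3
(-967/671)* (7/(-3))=6769/2013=3.36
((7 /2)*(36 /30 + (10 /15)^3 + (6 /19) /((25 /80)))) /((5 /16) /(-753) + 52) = 18076016 /107129961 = 0.17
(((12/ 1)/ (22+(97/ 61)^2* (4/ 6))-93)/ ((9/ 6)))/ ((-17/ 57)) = 12227808/ 59143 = 206.75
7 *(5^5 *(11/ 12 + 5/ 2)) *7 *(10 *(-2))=-31390625/ 3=-10463541.67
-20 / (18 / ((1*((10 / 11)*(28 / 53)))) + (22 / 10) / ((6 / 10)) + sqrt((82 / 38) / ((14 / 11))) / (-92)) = -265274032800 / 545738097427-2898000*sqrt(119966) / 6003119071697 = -0.49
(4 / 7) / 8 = 1 / 14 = 0.07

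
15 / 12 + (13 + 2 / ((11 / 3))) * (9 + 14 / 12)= 18343 / 132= 138.96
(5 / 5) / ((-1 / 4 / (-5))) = 20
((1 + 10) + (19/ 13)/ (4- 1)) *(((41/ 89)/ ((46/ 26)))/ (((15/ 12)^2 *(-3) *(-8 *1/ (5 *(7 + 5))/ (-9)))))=-440832/ 10235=-43.07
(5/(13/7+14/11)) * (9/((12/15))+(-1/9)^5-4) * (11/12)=7252085995/683078832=10.62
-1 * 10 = -10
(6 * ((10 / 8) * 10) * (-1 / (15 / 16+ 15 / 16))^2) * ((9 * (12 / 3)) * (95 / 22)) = 36480 / 11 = 3316.36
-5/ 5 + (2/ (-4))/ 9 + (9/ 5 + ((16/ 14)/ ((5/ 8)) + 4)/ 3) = 1693/ 630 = 2.69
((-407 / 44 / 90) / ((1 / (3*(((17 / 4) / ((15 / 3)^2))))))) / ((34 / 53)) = -0.08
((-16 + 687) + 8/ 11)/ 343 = 7389/ 3773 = 1.96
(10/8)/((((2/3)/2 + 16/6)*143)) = 5/1716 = 0.00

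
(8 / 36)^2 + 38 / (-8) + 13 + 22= 9817 / 324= 30.30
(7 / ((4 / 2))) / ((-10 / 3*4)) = -21 / 80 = -0.26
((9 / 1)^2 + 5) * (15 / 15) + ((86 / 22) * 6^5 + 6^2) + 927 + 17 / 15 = 5188792 / 165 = 31447.22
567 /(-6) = -189 /2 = -94.50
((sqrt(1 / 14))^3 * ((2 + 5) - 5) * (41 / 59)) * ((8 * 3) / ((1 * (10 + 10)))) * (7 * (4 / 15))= 164 * sqrt(14) / 10325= 0.06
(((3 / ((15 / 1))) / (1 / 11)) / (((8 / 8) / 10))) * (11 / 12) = 121 / 6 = 20.17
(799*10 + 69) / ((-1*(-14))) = 8059 / 14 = 575.64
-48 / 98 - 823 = -40351 / 49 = -823.49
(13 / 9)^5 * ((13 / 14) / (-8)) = -4826809 / 6613488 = -0.73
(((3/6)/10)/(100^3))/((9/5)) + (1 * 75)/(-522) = -149999971/1044000000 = -0.14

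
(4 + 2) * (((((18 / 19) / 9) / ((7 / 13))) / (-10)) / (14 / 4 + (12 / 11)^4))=-2283996 / 95732735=-0.02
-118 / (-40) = 59 / 20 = 2.95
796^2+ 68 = 633684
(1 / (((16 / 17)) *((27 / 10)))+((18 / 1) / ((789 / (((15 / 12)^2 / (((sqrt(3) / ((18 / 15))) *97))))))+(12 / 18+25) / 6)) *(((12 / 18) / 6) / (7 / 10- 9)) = -5045 / 80676- 25 *sqrt(3) / 12704478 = -0.06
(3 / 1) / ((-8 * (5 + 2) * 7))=-3 / 392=-0.01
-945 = -945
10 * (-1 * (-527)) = 5270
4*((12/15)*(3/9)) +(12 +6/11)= 2246/165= 13.61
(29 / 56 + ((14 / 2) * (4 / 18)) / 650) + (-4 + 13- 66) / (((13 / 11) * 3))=-2548183 / 163800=-15.56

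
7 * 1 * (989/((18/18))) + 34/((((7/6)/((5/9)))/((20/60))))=436489/63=6928.40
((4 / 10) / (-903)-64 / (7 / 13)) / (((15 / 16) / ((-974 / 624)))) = 522689308 / 2641275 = 197.89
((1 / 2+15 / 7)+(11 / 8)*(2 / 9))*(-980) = -26005 / 9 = -2889.44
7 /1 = 7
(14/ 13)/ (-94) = -7/ 611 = -0.01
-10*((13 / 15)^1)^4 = -5.64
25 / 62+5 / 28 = 505 / 868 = 0.58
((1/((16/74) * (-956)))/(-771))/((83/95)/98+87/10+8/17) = 585599/856682796672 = 0.00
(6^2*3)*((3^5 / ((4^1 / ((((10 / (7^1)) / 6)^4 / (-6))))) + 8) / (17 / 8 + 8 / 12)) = 49584636 / 160867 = 308.23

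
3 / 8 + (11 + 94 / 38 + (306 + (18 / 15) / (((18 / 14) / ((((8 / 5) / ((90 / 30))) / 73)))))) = 798551249 / 2496600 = 319.86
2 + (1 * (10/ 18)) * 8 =58/ 9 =6.44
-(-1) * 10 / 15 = 2 / 3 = 0.67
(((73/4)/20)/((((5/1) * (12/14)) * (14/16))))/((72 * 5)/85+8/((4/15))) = 1241/174600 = 0.01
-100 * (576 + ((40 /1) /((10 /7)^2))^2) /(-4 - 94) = 48008 /49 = 979.76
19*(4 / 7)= 76 / 7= 10.86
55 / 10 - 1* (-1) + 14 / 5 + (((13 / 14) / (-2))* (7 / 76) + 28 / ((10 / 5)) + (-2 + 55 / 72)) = 301249 / 13680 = 22.02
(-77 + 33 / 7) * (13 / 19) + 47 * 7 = 37179 / 133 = 279.54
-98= -98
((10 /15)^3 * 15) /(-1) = -40 /9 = -4.44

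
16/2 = 8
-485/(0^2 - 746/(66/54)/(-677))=-3611795/6714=-537.95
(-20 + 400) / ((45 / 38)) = 2888 / 9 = 320.89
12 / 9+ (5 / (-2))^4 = 1939 / 48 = 40.40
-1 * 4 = -4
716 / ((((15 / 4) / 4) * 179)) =64 / 15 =4.27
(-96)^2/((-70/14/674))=-6211584/5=-1242316.80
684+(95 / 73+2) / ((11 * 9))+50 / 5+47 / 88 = 40157111 / 57816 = 694.57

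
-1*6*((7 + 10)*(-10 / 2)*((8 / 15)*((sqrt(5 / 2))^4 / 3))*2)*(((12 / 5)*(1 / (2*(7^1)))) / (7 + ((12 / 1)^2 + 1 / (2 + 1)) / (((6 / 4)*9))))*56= 881280 / 1433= 614.99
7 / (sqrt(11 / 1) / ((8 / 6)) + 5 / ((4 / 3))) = 10 / 3 - 2* sqrt(11) / 3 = 1.12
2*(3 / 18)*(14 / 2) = 7 / 3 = 2.33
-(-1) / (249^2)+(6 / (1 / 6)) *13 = 29016469 / 62001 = 468.00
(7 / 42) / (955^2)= 1 / 5472150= 0.00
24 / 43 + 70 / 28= 263 / 86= 3.06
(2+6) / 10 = 4 / 5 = 0.80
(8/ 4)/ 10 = 1/ 5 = 0.20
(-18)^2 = 324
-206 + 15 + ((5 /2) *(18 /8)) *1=-1483 /8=-185.38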